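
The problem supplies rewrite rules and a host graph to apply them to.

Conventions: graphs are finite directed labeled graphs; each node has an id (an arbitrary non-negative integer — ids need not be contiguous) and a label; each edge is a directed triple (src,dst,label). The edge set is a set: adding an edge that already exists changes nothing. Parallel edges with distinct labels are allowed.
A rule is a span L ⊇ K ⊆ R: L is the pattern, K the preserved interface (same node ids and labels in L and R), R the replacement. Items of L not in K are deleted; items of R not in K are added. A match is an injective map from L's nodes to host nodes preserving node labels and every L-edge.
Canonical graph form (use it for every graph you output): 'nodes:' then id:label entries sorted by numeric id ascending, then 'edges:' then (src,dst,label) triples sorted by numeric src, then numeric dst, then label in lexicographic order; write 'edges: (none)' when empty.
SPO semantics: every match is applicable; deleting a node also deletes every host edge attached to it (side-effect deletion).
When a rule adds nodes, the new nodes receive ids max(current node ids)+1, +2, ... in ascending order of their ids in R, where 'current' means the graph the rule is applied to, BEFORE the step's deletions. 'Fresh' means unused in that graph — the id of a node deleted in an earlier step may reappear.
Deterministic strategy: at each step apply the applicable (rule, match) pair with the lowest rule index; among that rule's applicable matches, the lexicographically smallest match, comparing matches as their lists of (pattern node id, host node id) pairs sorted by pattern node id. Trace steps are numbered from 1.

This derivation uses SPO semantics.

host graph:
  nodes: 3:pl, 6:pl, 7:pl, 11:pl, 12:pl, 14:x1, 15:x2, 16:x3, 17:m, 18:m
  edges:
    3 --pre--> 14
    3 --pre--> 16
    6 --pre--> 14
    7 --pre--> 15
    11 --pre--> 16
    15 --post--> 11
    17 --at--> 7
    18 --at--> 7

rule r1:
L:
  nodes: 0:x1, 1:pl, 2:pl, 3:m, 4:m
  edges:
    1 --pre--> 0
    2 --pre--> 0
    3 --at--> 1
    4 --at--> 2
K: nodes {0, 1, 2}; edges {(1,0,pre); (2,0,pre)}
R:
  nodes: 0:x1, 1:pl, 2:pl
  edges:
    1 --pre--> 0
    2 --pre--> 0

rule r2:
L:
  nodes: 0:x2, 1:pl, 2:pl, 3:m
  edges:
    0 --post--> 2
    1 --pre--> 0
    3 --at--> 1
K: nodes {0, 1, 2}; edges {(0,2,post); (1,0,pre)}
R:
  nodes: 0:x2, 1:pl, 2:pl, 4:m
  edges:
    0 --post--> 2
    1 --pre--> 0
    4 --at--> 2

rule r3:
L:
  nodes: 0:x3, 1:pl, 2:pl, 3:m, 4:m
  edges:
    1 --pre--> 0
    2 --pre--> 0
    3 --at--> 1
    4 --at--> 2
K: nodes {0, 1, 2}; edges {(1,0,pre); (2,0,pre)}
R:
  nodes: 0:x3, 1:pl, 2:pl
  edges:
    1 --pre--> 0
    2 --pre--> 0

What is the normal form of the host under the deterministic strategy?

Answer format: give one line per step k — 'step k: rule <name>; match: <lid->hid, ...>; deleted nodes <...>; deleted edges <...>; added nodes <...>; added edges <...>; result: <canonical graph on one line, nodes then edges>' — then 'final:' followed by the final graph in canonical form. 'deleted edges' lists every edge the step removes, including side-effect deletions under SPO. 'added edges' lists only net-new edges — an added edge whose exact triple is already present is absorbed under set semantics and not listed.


step 1: rule r2; match: 0->15, 1->7, 2->11, 3->17; deleted nodes 17; deleted edges (17,7,at); added nodes 19; added edges (19,11,at); result: nodes: 3:pl, 6:pl, 7:pl, 11:pl, 12:pl, 14:x1, 15:x2, 16:x3, 18:m, 19:m edges: (3,14,pre); (3,16,pre); (6,14,pre); (7,15,pre); (11,16,pre); (15,11,post); (18,7,at); (19,11,at)
step 2: rule r2; match: 0->15, 1->7, 2->11, 3->18; deleted nodes 18; deleted edges (18,7,at); added nodes 20; added edges (20,11,at); result: nodes: 3:pl, 6:pl, 7:pl, 11:pl, 12:pl, 14:x1, 15:x2, 16:x3, 19:m, 20:m edges: (3,14,pre); (3,16,pre); (6,14,pre); (7,15,pre); (11,16,pre); (15,11,post); (19,11,at); (20,11,at)
final:
nodes: 3:pl, 6:pl, 7:pl, 11:pl, 12:pl, 14:x1, 15:x2, 16:x3, 19:m, 20:m
edges: (3,14,pre); (3,16,pre); (6,14,pre); (7,15,pre); (11,16,pre); (15,11,post); (19,11,at); (20,11,at)


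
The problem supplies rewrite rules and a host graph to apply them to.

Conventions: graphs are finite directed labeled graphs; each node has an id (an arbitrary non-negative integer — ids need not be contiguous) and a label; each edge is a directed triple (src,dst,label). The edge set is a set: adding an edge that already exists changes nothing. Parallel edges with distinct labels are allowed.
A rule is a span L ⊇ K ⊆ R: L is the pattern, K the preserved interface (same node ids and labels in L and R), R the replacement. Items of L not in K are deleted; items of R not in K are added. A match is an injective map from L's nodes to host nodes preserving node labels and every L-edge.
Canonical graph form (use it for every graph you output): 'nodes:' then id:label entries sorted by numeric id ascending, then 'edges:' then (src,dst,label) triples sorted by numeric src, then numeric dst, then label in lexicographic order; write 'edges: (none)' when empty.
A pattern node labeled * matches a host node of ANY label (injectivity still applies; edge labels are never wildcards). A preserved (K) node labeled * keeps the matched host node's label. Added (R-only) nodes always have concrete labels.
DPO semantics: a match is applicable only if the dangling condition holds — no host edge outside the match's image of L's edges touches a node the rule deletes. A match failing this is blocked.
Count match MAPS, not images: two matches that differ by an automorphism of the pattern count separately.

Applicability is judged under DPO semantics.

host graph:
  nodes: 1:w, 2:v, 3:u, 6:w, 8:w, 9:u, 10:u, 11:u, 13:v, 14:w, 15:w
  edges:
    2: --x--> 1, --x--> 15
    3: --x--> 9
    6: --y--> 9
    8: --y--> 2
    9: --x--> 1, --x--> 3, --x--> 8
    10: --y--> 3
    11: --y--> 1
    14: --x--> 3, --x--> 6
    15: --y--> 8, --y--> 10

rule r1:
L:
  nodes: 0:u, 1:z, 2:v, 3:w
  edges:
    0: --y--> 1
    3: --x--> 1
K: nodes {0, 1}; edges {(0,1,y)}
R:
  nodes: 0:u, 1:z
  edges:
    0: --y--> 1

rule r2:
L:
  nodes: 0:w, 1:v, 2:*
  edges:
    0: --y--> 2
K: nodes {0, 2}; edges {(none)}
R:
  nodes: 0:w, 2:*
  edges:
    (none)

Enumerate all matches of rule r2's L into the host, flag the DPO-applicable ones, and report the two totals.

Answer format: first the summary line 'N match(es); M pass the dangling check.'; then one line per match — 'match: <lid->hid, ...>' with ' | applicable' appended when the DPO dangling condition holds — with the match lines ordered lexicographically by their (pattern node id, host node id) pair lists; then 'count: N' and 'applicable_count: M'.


7 match(es); 4 pass the dangling check.
match: 0->6, 1->2, 2->9
match: 0->6, 1->13, 2->9 | applicable
match: 0->8, 1->13, 2->2 | applicable
match: 0->15, 1->2, 2->8
match: 0->15, 1->2, 2->10
match: 0->15, 1->13, 2->8 | applicable
match: 0->15, 1->13, 2->10 | applicable
count: 7
applicable_count: 4


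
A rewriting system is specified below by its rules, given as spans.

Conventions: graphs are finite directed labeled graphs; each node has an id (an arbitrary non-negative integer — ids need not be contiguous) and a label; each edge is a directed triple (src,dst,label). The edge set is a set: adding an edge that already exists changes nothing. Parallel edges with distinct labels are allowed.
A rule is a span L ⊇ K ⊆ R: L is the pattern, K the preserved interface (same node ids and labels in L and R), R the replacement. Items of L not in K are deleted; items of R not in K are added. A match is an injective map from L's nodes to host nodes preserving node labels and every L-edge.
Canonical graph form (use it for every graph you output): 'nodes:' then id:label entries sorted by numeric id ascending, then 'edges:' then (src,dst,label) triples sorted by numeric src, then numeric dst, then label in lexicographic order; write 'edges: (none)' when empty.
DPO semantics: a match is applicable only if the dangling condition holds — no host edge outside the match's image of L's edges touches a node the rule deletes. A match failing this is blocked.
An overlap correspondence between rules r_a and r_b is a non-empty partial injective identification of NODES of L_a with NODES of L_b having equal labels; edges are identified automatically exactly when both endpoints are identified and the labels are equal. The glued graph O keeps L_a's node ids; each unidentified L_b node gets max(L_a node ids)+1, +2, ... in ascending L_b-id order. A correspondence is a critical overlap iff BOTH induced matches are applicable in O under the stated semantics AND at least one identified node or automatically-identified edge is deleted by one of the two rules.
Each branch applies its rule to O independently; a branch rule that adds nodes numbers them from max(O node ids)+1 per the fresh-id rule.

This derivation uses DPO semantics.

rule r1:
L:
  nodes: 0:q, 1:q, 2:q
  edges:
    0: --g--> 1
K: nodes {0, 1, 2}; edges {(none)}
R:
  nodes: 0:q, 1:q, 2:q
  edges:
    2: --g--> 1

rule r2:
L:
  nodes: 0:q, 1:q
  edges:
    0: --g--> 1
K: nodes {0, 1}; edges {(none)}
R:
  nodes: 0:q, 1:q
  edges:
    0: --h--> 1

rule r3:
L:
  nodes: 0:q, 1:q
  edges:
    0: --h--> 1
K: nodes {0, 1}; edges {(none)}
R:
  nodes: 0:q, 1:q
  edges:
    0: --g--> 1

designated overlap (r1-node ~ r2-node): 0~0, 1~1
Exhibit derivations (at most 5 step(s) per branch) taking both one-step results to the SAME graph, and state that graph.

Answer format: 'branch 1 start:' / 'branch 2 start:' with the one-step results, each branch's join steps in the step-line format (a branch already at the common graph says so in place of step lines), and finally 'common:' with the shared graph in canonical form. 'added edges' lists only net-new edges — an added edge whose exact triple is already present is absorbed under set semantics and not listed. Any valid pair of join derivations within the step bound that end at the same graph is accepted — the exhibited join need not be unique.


branch 1 start:
nodes: 0:q, 1:q, 2:q
edges: (2,1,g)
branch 2 start:
nodes: 0:q, 1:q, 2:q
edges: (0,1,h)
branch 1 step 1: rule r1; match: 0->2, 1->1, 2->0; deleted nodes (none); deleted edges (2,1,g); added nodes (none); added edges (0,1,g); result: nodes: 0:q, 1:q, 2:q edges: (0,1,g)
branch 2 step 1: rule r3; match: 0->0, 1->1; deleted nodes (none); deleted edges (0,1,h); added nodes (none); added edges (0,1,g); result: nodes: 0:q, 1:q, 2:q edges: (0,1,g)
common:
nodes: 0:q, 1:q, 2:q
edges: (0,1,g)


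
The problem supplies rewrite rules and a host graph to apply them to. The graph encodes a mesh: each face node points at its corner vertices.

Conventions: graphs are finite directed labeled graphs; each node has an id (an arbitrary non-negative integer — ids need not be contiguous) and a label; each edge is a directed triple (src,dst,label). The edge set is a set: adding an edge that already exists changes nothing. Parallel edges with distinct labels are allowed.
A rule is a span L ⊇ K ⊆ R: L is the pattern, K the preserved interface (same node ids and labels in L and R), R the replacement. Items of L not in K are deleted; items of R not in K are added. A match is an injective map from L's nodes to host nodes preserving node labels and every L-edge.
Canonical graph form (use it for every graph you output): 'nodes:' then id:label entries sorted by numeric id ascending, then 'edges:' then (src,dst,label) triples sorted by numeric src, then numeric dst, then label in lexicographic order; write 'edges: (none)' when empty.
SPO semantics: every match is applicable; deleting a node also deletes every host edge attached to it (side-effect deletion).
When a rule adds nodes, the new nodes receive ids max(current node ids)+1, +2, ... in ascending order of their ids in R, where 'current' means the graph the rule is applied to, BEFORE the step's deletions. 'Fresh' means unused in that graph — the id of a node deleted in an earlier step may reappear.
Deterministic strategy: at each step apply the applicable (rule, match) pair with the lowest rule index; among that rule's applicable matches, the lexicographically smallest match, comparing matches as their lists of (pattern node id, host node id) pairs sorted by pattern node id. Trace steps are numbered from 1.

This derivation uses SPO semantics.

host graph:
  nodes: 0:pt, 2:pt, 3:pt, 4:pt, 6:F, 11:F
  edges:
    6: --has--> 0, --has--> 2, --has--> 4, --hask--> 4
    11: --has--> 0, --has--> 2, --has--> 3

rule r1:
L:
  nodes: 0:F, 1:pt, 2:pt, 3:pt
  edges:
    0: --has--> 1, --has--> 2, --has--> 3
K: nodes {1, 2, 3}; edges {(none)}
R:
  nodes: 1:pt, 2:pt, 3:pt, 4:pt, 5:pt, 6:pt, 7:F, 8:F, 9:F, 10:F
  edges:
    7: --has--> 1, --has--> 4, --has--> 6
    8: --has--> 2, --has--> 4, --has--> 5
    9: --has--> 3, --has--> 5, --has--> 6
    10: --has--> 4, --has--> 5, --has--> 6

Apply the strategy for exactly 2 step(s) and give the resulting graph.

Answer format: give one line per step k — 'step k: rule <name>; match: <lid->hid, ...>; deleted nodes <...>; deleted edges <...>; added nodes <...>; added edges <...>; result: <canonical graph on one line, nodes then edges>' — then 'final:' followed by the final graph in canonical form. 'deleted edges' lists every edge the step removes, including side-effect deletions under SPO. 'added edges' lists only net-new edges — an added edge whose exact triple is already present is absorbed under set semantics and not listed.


step 1: rule r1; match: 0->6, 1->0, 2->2, 3->4; deleted nodes 6; deleted edges (6,0,has); (6,2,has); (6,4,has); (6,4,hask); added nodes 12, 13, 14, 15, 16, 17, 18; added edges (15,0,has); (15,12,has); (15,14,has); (16,2,has); (16,12,has); (16,13,has); (17,4,has); (17,13,has); (17,14,has); (18,12,has); (18,13,has); (18,14,has); result: nodes: 0:pt, 2:pt, 3:pt, 4:pt, 11:F, 12:pt, 13:pt, 14:pt, 15:F, 16:F, 17:F, 18:F edges: (11,0,has); (11,2,has); (11,3,has); (15,0,has); (15,12,has); (15,14,has); (16,2,has); (16,12,has); (16,13,has); (17,4,has); (17,13,has); (17,14,has); (18,12,has); (18,13,has); (18,14,has)
step 2: rule r1; match: 0->11, 1->0, 2->2, 3->3; deleted nodes 11; deleted edges (11,0,has); (11,2,has); (11,3,has); added nodes 19, 20, 21, 22, 23, 24, 25; added edges (22,0,has); (22,19,has); (22,21,has); (23,2,has); (23,19,has); (23,20,has); (24,3,has); (24,20,has); (24,21,has); (25,19,has); (25,20,has); (25,21,has); result: nodes: 0:pt, 2:pt, 3:pt, 4:pt, 12:pt, 13:pt, 14:pt, 15:F, 16:F, 17:F, 18:F, 19:pt, 20:pt, 21:pt, 22:F, 23:F, 24:F, 25:F edges: (15,0,has); (15,12,has); (15,14,has); (16,2,has); (16,12,has); (16,13,has); (17,4,has); (17,13,has); (17,14,has); (18,12,has); (18,13,has); (18,14,has); (22,0,has); (22,19,has); (22,21,has); (23,2,has); (23,19,has); (23,20,has); (24,3,has); (24,20,has); (24,21,has); (25,19,has); (25,20,has); (25,21,has)
final:
nodes: 0:pt, 2:pt, 3:pt, 4:pt, 12:pt, 13:pt, 14:pt, 15:F, 16:F, 17:F, 18:F, 19:pt, 20:pt, 21:pt, 22:F, 23:F, 24:F, 25:F
edges: (15,0,has); (15,12,has); (15,14,has); (16,2,has); (16,12,has); (16,13,has); (17,4,has); (17,13,has); (17,14,has); (18,12,has); (18,13,has); (18,14,has); (22,0,has); (22,19,has); (22,21,has); (23,2,has); (23,19,has); (23,20,has); (24,3,has); (24,20,has); (24,21,has); (25,19,has); (25,20,has); (25,21,has)


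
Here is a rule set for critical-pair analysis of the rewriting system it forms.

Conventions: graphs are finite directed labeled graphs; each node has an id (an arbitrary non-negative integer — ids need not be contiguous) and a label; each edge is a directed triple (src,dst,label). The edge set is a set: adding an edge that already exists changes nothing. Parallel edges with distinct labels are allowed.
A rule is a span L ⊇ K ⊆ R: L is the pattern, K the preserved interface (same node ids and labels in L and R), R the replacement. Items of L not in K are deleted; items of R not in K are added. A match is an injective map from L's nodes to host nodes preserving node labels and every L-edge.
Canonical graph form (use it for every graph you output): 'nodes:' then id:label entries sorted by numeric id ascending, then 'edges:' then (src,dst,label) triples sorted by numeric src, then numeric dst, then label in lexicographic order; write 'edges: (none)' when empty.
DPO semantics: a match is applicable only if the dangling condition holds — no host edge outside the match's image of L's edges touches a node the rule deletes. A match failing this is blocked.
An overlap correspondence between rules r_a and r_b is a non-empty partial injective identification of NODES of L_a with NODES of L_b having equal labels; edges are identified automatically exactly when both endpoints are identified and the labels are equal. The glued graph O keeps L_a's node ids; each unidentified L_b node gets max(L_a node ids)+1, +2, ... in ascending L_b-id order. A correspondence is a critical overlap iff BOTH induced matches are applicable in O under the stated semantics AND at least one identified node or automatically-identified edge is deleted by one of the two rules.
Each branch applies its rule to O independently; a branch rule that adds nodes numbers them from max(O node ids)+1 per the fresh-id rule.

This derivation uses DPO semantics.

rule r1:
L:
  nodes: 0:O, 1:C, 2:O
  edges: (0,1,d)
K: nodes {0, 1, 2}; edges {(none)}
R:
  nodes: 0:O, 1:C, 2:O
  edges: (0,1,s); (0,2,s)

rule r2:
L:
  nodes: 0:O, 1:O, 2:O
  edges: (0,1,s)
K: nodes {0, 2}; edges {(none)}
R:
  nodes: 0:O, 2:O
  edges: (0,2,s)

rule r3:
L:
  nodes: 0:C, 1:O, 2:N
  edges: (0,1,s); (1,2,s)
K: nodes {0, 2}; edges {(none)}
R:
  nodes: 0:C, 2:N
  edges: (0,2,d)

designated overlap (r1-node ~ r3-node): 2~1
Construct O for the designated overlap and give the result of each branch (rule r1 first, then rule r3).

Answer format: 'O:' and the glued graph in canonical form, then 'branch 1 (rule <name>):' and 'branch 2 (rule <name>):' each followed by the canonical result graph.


O:
nodes: 0:O, 1:C, 2:O, 3:C, 4:N
edges: (0,1,d); (2,4,s); (3,2,s)
branch 1 (rule r1):
nodes: 0:O, 1:C, 2:O, 3:C, 4:N
edges: (0,1,s); (0,2,s); (2,4,s); (3,2,s)
branch 2 (rule r3):
nodes: 0:O, 1:C, 3:C, 4:N
edges: (0,1,d); (3,4,d)


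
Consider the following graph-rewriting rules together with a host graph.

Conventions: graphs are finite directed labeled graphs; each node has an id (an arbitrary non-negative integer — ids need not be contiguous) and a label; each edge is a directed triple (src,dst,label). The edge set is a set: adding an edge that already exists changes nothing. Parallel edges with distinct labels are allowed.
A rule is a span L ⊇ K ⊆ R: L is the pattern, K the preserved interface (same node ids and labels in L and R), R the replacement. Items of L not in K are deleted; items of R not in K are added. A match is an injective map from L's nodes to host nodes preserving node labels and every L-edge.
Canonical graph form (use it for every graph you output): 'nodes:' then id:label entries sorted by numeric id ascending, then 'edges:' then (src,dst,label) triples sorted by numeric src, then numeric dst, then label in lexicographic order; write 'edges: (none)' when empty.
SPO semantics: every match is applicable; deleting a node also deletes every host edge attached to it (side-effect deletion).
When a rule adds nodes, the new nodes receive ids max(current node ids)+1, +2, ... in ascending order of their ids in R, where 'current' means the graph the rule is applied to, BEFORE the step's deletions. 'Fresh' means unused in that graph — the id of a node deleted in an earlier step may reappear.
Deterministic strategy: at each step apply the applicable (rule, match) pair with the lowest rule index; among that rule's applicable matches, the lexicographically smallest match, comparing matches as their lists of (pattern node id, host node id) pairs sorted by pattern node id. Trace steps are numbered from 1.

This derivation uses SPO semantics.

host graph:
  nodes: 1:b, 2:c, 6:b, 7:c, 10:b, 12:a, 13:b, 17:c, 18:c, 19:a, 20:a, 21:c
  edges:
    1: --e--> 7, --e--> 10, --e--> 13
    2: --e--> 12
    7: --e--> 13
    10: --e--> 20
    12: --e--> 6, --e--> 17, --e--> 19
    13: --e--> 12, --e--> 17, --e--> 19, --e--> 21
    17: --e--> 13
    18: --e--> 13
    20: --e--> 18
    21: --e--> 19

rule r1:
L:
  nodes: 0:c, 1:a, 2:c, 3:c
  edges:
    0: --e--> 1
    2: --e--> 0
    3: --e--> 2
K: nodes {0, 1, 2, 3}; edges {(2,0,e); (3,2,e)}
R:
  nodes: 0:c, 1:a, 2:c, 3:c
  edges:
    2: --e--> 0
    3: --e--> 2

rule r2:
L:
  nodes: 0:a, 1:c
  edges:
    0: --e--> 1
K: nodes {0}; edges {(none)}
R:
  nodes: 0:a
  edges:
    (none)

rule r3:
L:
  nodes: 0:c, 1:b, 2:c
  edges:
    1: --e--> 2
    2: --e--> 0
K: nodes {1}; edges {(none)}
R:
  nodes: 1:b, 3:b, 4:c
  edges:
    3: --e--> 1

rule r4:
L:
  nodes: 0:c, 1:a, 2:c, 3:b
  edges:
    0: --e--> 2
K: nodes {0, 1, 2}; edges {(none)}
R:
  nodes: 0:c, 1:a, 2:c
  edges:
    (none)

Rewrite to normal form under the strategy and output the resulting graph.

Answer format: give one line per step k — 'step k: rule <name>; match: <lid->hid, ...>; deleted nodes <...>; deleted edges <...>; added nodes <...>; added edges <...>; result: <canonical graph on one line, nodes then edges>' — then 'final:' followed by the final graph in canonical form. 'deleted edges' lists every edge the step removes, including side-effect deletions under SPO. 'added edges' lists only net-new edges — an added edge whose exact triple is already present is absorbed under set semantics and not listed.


step 1: rule r2; match: 0->12, 1->17; deleted nodes 17; deleted edges (12,17,e); (13,17,e); (17,13,e); added nodes (none); added edges (none); result: nodes: 1:b, 2:c, 6:b, 7:c, 10:b, 12:a, 13:b, 18:c, 19:a, 20:a, 21:c edges: (1,7,e); (1,10,e); (1,13,e); (2,12,e); (7,13,e); (10,20,e); (12,6,e); (12,19,e); (13,12,e); (13,19,e); (13,21,e); (18,13,e); (20,18,e); (21,19,e)
step 2: rule r2; match: 0->20, 1->18; deleted nodes 18; deleted edges (18,13,e); (20,18,e); added nodes (none); added edges (none); result: nodes: 1:b, 2:c, 6:b, 7:c, 10:b, 12:a, 13:b, 19:a, 20:a, 21:c edges: (1,7,e); (1,10,e); (1,13,e); (2,12,e); (7,13,e); (10,20,e); (12,6,e); (12,19,e); (13,12,e); (13,19,e); (13,21,e); (21,19,e)
final:
nodes: 1:b, 2:c, 6:b, 7:c, 10:b, 12:a, 13:b, 19:a, 20:a, 21:c
edges: (1,7,e); (1,10,e); (1,13,e); (2,12,e); (7,13,e); (10,20,e); (12,6,e); (12,19,e); (13,12,e); (13,19,e); (13,21,e); (21,19,e)


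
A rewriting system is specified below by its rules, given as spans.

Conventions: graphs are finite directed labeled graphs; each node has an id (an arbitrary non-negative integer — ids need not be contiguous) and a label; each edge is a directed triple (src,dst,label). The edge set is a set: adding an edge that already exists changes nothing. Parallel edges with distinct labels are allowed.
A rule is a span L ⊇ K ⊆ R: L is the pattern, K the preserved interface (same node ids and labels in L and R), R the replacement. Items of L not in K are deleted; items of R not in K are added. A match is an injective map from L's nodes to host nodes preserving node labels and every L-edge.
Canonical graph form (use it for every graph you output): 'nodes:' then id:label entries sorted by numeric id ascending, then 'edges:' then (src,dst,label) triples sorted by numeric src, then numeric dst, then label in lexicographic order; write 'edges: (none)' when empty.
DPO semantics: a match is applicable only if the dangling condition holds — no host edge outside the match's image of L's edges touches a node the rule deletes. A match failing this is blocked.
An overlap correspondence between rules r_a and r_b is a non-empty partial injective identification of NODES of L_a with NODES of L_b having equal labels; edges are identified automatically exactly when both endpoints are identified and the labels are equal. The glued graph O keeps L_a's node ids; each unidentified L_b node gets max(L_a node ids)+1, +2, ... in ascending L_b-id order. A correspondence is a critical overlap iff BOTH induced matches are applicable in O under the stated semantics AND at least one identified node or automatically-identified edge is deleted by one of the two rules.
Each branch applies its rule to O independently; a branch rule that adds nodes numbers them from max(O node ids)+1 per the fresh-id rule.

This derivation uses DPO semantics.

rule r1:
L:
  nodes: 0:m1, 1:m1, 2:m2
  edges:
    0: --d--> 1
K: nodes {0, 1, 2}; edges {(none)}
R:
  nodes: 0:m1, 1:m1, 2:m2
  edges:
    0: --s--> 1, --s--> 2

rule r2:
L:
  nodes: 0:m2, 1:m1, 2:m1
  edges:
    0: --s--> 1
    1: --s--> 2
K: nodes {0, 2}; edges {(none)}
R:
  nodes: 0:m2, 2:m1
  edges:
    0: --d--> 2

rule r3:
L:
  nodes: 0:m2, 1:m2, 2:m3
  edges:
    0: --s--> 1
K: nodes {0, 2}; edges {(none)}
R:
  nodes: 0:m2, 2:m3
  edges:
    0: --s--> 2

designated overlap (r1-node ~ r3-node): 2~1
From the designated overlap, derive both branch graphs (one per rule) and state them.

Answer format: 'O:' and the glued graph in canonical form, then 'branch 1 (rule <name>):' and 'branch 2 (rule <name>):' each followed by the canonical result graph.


O:
nodes: 0:m1, 1:m1, 2:m2, 3:m2, 4:m3
edges: (0,1,d); (3,2,s)
branch 1 (rule r1):
nodes: 0:m1, 1:m1, 2:m2, 3:m2, 4:m3
edges: (0,1,s); (0,2,s); (3,2,s)
branch 2 (rule r3):
nodes: 0:m1, 1:m1, 3:m2, 4:m3
edges: (0,1,d); (3,4,s)


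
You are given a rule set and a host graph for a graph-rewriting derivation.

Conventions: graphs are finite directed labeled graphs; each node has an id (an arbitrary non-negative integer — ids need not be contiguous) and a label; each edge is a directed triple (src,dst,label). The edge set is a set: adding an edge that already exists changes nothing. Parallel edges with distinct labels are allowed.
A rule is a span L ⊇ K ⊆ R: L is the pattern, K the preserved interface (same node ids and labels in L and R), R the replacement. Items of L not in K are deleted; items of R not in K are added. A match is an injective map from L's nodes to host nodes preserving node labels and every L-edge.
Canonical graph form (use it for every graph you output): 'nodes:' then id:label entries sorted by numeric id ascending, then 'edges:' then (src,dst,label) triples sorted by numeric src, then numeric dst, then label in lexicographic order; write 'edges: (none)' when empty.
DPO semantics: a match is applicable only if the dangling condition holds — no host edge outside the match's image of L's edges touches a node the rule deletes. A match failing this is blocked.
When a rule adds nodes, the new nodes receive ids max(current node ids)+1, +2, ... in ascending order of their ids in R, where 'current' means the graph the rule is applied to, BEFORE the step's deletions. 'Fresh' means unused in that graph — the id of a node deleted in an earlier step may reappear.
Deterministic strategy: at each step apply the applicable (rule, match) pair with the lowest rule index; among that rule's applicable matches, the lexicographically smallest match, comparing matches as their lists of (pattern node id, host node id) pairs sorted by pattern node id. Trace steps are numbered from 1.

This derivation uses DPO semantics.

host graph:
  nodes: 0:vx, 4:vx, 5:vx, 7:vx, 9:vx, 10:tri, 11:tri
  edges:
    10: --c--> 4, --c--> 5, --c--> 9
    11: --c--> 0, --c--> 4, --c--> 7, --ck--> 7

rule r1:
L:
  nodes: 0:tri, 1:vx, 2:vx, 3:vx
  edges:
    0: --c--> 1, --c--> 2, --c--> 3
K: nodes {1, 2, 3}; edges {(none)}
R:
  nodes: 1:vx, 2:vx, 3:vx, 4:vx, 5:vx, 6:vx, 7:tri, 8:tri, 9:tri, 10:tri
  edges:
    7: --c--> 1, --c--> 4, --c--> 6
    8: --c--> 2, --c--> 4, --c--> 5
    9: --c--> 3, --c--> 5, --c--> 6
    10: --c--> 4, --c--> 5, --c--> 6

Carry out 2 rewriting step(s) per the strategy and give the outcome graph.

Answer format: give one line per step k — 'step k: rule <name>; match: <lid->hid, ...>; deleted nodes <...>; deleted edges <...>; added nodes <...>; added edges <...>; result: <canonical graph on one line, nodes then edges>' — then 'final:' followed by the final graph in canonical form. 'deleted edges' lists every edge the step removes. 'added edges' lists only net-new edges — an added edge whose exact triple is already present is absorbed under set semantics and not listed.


step 1: rule r1; match: 0->10, 1->4, 2->5, 3->9; deleted nodes 10; deleted edges (10,4,c); (10,5,c); (10,9,c); added nodes 12, 13, 14, 15, 16, 17, 18; added edges (15,4,c); (15,12,c); (15,14,c); (16,5,c); (16,12,c); (16,13,c); (17,9,c); (17,13,c); (17,14,c); (18,12,c); (18,13,c); (18,14,c); result: nodes: 0:vx, 4:vx, 5:vx, 7:vx, 9:vx, 11:tri, 12:vx, 13:vx, 14:vx, 15:tri, 16:tri, 17:tri, 18:tri edges: (11,0,c); (11,4,c); (11,7,c); (11,7,ck); (15,4,c); (15,12,c); (15,14,c); (16,5,c); (16,12,c); (16,13,c); (17,9,c); (17,13,c); (17,14,c); (18,12,c); (18,13,c); (18,14,c)
step 2: rule r1; match: 0->15, 1->4, 2->12, 3->14; deleted nodes 15; deleted edges (15,4,c); (15,12,c); (15,14,c); added nodes 19, 20, 21, 22, 23, 24, 25; added edges (22,4,c); (22,19,c); (22,21,c); (23,12,c); (23,19,c); (23,20,c); (24,14,c); (24,20,c); (24,21,c); (25,19,c); (25,20,c); (25,21,c); result: nodes: 0:vx, 4:vx, 5:vx, 7:vx, 9:vx, 11:tri, 12:vx, 13:vx, 14:vx, 16:tri, 17:tri, 18:tri, 19:vx, 20:vx, 21:vx, 22:tri, 23:tri, 24:tri, 25:tri edges: (11,0,c); (11,4,c); (11,7,c); (11,7,ck); (16,5,c); (16,12,c); (16,13,c); (17,9,c); (17,13,c); (17,14,c); (18,12,c); (18,13,c); (18,14,c); (22,4,c); (22,19,c); (22,21,c); (23,12,c); (23,19,c); (23,20,c); (24,14,c); (24,20,c); (24,21,c); (25,19,c); (25,20,c); (25,21,c)
final:
nodes: 0:vx, 4:vx, 5:vx, 7:vx, 9:vx, 11:tri, 12:vx, 13:vx, 14:vx, 16:tri, 17:tri, 18:tri, 19:vx, 20:vx, 21:vx, 22:tri, 23:tri, 24:tri, 25:tri
edges: (11,0,c); (11,4,c); (11,7,c); (11,7,ck); (16,5,c); (16,12,c); (16,13,c); (17,9,c); (17,13,c); (17,14,c); (18,12,c); (18,13,c); (18,14,c); (22,4,c); (22,19,c); (22,21,c); (23,12,c); (23,19,c); (23,20,c); (24,14,c); (24,20,c); (24,21,c); (25,19,c); (25,20,c); (25,21,c)


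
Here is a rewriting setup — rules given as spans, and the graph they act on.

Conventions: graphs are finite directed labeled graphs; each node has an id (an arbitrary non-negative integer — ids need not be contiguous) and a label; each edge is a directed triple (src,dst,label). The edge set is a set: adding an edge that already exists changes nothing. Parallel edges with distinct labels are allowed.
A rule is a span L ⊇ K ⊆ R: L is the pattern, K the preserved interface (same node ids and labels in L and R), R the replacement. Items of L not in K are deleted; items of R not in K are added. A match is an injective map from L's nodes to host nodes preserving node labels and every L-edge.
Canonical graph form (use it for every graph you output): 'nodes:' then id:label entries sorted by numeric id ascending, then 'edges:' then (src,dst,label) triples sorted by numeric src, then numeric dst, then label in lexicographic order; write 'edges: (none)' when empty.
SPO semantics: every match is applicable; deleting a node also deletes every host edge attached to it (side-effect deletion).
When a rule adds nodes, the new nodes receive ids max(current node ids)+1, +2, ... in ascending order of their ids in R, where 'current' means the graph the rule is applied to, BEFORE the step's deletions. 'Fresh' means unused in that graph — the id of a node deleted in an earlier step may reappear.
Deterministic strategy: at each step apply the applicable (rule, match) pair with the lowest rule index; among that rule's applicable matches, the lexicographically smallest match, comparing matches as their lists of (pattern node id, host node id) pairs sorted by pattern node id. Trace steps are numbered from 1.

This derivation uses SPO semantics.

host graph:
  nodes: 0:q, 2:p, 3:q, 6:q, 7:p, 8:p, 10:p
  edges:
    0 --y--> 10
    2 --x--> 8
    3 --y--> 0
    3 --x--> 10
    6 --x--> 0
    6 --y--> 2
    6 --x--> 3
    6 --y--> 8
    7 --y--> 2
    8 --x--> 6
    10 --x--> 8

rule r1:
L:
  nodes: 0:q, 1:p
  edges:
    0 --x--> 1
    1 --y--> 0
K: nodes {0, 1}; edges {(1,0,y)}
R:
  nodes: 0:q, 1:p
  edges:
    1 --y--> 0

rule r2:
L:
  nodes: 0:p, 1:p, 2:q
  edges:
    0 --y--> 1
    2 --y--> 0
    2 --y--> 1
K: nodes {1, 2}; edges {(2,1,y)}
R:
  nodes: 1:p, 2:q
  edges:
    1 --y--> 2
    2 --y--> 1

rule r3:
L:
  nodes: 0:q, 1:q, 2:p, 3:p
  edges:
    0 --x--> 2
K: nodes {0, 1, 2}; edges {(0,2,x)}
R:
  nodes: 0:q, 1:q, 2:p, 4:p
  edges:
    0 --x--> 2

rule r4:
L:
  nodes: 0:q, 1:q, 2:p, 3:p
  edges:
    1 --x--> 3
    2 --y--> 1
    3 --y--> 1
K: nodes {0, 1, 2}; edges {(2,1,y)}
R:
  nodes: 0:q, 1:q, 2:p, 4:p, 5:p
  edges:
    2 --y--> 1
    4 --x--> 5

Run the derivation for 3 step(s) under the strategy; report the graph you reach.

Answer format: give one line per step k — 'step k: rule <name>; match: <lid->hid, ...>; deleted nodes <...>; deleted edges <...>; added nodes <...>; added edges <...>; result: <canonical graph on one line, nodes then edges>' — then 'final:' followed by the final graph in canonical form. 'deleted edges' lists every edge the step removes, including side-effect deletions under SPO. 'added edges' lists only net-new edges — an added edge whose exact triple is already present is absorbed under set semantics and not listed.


step 1: rule r3; match: 0->3, 1->0, 2->10, 3->2; deleted nodes 2; deleted edges (2,8,x); (6,2,y); (7,2,y); added nodes 11; added edges (none); result: nodes: 0:q, 3:q, 6:q, 7:p, 8:p, 10:p, 11:p edges: (0,10,y); (3,0,y); (3,10,x); (6,0,x); (6,3,x); (6,8,y); (8,6,x); (10,8,x)
step 2: rule r3; match: 0->3, 1->0, 2->10, 3->7; deleted nodes 7; deleted edges (none); added nodes 12; added edges (none); result: nodes: 0:q, 3:q, 6:q, 8:p, 10:p, 11:p, 12:p edges: (0,10,y); (3,0,y); (3,10,x); (6,0,x); (6,3,x); (6,8,y); (8,6,x); (10,8,x)
step 3: rule r3; match: 0->3, 1->0, 2->10, 3->8; deleted nodes 8; deleted edges (6,8,y); (8,6,x); (10,8,x); added nodes 13; added edges (none); result: nodes: 0:q, 3:q, 6:q, 10:p, 11:p, 12:p, 13:p edges: (0,10,y); (3,0,y); (3,10,x); (6,0,x); (6,3,x)
final:
nodes: 0:q, 3:q, 6:q, 10:p, 11:p, 12:p, 13:p
edges: (0,10,y); (3,0,y); (3,10,x); (6,0,x); (6,3,x)


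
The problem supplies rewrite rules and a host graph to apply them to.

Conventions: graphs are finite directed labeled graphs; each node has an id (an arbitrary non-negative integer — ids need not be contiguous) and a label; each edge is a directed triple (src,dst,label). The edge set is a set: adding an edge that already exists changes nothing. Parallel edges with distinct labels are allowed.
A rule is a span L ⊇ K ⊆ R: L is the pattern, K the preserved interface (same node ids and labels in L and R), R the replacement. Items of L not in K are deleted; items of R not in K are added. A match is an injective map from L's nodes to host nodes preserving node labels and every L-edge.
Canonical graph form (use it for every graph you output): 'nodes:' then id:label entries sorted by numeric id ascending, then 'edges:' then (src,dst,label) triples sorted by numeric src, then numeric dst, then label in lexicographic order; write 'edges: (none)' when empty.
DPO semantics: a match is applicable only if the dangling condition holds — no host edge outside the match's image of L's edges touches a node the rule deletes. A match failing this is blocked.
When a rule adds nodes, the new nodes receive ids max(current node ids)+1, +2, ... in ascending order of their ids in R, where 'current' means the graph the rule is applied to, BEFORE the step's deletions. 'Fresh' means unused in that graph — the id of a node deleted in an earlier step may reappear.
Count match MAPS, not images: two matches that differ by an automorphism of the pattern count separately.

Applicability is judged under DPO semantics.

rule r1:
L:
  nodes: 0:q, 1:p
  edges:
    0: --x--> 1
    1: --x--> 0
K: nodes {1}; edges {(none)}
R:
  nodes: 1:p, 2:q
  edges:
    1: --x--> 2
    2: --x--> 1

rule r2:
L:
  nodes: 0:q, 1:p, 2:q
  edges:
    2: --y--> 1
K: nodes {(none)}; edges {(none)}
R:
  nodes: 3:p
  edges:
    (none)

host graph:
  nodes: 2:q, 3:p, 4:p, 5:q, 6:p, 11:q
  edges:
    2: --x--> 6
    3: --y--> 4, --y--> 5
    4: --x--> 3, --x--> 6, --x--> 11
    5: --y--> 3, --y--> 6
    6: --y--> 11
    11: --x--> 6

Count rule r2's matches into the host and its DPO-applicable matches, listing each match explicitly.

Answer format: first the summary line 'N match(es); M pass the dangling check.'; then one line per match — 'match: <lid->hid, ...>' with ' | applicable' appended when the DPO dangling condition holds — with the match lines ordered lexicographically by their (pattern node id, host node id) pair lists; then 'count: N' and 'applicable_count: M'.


4 match(es); 0 pass the dangling check.
match: 0->2, 1->3, 2->5
match: 0->2, 1->6, 2->5
match: 0->11, 1->3, 2->5
match: 0->11, 1->6, 2->5
count: 4
applicable_count: 0


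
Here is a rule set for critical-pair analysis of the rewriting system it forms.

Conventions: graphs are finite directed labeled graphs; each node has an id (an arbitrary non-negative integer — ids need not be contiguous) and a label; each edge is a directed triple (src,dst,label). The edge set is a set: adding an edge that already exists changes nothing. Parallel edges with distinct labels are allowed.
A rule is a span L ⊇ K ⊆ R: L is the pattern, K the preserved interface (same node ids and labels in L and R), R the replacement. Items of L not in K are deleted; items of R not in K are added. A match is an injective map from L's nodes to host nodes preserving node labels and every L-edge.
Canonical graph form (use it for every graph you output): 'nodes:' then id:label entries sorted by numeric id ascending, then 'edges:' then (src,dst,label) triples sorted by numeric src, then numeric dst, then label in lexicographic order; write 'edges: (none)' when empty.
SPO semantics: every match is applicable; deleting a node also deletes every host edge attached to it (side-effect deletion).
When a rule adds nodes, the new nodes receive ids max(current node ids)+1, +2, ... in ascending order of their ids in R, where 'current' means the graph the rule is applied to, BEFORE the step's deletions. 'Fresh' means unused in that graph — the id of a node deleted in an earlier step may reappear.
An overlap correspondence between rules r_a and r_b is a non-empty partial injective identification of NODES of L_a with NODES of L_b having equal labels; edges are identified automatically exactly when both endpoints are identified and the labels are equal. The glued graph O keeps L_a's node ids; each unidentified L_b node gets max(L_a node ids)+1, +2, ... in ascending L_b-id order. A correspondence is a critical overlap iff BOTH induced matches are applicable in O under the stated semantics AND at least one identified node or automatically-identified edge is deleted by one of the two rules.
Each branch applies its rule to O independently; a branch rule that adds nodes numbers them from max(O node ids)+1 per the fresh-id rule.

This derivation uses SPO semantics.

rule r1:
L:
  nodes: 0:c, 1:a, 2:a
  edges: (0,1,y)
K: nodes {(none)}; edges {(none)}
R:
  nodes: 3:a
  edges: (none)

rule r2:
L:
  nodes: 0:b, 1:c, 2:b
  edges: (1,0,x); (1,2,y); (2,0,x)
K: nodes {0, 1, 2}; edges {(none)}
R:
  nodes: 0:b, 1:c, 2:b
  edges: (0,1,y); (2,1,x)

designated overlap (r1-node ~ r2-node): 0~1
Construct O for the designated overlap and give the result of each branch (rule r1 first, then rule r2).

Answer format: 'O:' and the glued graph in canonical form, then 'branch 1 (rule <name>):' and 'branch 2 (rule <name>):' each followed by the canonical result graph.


O:
nodes: 0:c, 1:a, 2:a, 3:b, 4:b
edges: (0,1,y); (0,3,x); (0,4,y); (4,3,x)
branch 1 (rule r1):
nodes: 3:b, 4:b, 5:a
edges: (4,3,x)
branch 2 (rule r2):
nodes: 0:c, 1:a, 2:a, 3:b, 4:b
edges: (0,1,y); (3,0,y); (4,0,x)


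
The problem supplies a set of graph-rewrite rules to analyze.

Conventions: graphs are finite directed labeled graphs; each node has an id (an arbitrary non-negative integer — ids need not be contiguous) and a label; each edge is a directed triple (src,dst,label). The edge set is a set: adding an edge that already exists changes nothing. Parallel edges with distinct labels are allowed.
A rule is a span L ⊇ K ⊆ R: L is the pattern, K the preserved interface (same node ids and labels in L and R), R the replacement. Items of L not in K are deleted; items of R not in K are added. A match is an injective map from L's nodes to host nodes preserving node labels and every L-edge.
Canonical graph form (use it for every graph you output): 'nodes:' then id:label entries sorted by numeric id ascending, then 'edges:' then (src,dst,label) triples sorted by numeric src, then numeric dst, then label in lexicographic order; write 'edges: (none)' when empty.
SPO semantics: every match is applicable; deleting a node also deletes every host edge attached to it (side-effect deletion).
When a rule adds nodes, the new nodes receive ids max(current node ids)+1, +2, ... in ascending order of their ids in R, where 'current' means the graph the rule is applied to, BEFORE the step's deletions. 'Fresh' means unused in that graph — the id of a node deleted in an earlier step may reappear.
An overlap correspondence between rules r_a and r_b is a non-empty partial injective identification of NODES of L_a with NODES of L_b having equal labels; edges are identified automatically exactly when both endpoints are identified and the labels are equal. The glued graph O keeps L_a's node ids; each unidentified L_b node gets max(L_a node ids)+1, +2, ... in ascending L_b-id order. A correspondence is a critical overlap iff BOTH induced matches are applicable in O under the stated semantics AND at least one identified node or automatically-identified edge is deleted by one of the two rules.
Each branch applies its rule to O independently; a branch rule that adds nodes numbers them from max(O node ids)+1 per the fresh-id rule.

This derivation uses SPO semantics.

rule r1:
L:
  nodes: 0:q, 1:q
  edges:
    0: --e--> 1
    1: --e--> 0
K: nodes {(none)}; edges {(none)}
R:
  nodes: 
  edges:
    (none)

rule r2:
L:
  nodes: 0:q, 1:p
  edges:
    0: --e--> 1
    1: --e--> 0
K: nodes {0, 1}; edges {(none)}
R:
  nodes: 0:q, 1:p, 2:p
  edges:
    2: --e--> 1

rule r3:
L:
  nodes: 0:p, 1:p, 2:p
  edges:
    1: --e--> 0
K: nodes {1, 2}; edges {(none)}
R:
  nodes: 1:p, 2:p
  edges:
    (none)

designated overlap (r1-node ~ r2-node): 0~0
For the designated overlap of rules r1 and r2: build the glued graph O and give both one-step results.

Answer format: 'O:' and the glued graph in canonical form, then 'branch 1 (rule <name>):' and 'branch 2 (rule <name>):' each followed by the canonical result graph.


O:
nodes: 0:q, 1:q, 2:p
edges: (0,1,e); (0,2,e); (1,0,e); (2,0,e)
branch 1 (rule r1):
nodes: 2:p
edges: (none)
branch 2 (rule r2):
nodes: 0:q, 1:q, 2:p, 3:p
edges: (0,1,e); (1,0,e); (3,2,e)
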